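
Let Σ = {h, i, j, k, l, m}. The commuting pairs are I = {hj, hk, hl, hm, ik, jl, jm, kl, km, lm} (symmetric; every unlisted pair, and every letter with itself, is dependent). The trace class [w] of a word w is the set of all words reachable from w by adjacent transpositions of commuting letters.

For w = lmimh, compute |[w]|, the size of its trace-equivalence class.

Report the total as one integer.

4

#0=l has no predecessor
#1=m has no predecessor
#2=i depends on [0:l, 1:m]
#3=m depends on [2:i]
#4=h depends on [2:i]
sources: [0:l, 1:m]
N(rest) = Σ N(rest − s) over sources s of rest; N(one piece) = 1:
  size 1 → [3]=1  [4]=1
  size 2 → [3,4]=2
  size 3 → [2,3,4]=2
  first=0(l) contributes 2
  first=1(m) contributes 2
|[w]| = 4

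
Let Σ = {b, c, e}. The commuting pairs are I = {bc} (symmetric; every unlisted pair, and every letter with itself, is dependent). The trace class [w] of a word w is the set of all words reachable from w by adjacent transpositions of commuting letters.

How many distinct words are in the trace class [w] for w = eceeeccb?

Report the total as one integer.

3

0(e) covers ∅
1(c) covers 0:e
2(e) covers 1:c
3(e) covers 2:e
4(e) covers 3:e
5(c) covers 4:e
6(c) covers 5:c
7(b) covers 4:e
floor of heap: 0:e
completions by unplaced set U, small U first (add the entries for U minus each lowest piece of U):
  |U|=1: {6}:1  {7}:1
  |U|=2: {5,6}:1  {6,7}:2
  |U|=3: {5,6,7}:3
  |U|=4: {4,5,6,7}:3
  |U|=5: {3,4,5,6,7}:3
  |U|=6: {2,3,4,5,6,7}:3
  start at 0(e): 3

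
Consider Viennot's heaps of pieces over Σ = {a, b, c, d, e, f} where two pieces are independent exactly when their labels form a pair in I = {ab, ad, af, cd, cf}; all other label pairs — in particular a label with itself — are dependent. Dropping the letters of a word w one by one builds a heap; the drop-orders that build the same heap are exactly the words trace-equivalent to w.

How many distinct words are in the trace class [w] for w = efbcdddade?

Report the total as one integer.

15

piece 0:e — minimal
piece 1:f rests on {0:e}
piece 2:b rests on {1:f}
piece 3:c rests on {2:b}
piece 4:d rests on {2:b}
piece 5:d rests on {4:d}
piece 6:d rests on {5:d}
piece 7:a rests on {3:c}
piece 8:d rests on {6:d}
piece 9:e rests on {7:a, 8:d}
minimal pieces: {0:e}
ways to finish when only these pieces remain (= sum over removing one remaining piece with nothing left below it):
  1 left: {9}→1
  2 left: {7,9}→1  {8,9}→1
  3 left: {3,7,9}→1  {6,8,9}→1  {7,8,9}→2
  4 left: {3,7,8,9}→3  {5,6,8,9}→1  {6,7,8,9}→3
  5 left: {3,6,7,8,9}→6  {4,5,6,8,9}→1  {5,6,7,8,9}→4
  6 left: {3,5,6,7,8,9}→10  {4,5,6,7,8,9}→5
  7 left: {3,4,5,6,7,8,9}→15
  8 left: {2,3,4,5,6,7,8,9}→15
  placing 0:e first → 15 extensions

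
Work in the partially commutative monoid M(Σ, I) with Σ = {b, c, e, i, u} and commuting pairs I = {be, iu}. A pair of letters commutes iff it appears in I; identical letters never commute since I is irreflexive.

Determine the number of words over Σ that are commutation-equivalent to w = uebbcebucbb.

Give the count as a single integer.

6

#0=u has no predecessor
#1=e depends on [0:u]
#2=b depends on [0:u]
#3=b depends on [2:b]
#4=c depends on [1:e, 3:b]
#5=e depends on [4:c]
#6=b depends on [4:c]
#7=u depends on [5:e, 6:b]
#8=c depends on [7:u]
#9=b depends on [8:c]
#10=b depends on [9:b]
sources: [0:u]
N(rest) = Σ N(rest − s) over sources s of rest; N(one piece) = 1:
  size 1 → [10]=1
  size 2 → [9,10]=1
  size 3 → [8,9,10]=1
  size 4 → [7,8,9,10]=1
  size 5 → [5,7,8,9,10]=1  [6,7,8,9,10]=1
  size 6 → [5,6,7,8,9,10]=2
  size 7 → [4,5,6,7,8,9,10]=2
  size 8 → [1,4,5,6,7,8,9,10]=2  [3,4,5,6,7,8,9,10]=2
  size 9 → [1,3,4,5,6,7,8,9,10]=4  [2,3,4,5,6,7,8,9,10]=2
  first=0(u) contributes 6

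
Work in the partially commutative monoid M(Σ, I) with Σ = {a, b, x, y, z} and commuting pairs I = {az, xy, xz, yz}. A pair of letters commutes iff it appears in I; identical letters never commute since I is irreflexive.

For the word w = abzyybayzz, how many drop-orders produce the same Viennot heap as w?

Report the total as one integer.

#0=a has no predecessor
#1=b depends on [0:a]
#2=z depends on [1:b]
#3=y depends on [1:b]
#4=y depends on [3:y]
#5=b depends on [2:z, 4:y]
#6=a depends on [5:b]
#7=y depends on [6:a]
#8=z depends on [5:b]
#9=z depends on [8:z]
sources: [0:a]
N(rest) = Σ N(rest − s) over sources s of rest; N(one piece) = 1:
  size 1 → [7]=1  [9]=1
  size 2 → [6,7]=1  [7,9]=2  [8,9]=1
  size 3 → [6,7,9]=3  [7,8,9]=3
  size 4 → [6,7,8,9]=6
  size 5 → [5,6,7,8,9]=6
  size 6 → [2,5,6,7,8,9]=6  [4,5,6,7,8,9]=6
  size 7 → [2,4,5,6,7,8,9]=12  [3,4,5,6,7,8,9]=6
  size 8 → [2,3,4,5,6,7,8,9]=18
  first=0(a) contributes 18

18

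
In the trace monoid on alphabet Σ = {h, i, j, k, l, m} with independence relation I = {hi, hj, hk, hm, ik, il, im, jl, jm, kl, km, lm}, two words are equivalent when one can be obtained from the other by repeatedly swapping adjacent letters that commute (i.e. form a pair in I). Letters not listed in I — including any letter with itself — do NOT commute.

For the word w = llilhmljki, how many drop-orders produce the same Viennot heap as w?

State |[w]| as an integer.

2520

#0=l has no predecessor
#1=l depends on [0:l]
#2=i has no predecessor
#3=l depends on [1:l]
#4=h depends on [3:l]
#5=m has no predecessor
#6=l depends on [4:h]
#7=j depends on [2:i]
#8=k depends on [7:j]
#9=i depends on [7:j]
sources: [0:l, 2:i, 5:m]
N(rest) = Σ N(rest − s) over sources s of rest; N(one piece) = 1:
  size 1 → [5]=1  [6]=1  [8]=1  [9]=1
  size 2 → [4,6]=1  [5,6]=2  [5,8]=2  [5,9]=2  [6,8]=2  [6,9]=2  [8,9]=2
  size 3 → [3,4,6]=1  [4,5,6]=3  [4,6,8]=3  [4,6,9]=3  [5,6,8]=6  [5,6,9]=6  [5,8,9]=6  [6,8,9]=6  [7,8,9]=2
  size 4 → [1,3,4,6]=1  [2,7,8,9]=2  [3,4,5,6]=4  [3,4,6,8]=4  [3,4,6,9]=4  [4,5,6,8]=12  [4,5,6,9]=12  [4,6,8,9]=12  [5,6,8,9]=24  [5,7,8,9]=8  [6,7,8,9]=8
  size 5 → [0,1,3,4,6]=1  [1,3,4,5,6]=5  [1,3,4,6,8]=5  [1,3,4,6,9]=5  [2,5,7,8,9]=10  [2,6,7,8,9]=10  [3,4,5,6,8]=20  [3,4,5,6,9]=20  [3,4,6,8,9]=20  [4,5,6,8,9]=60  [4,6,7,8,9]=20  [5,6,7,8,9]=40
  size 6 → [0,1,3,4,5,6]=6  [0,1,3,4,6,8]=6  [0,1,3,4,6,9]=6  [1,3,4,5,6,8]=30  [1,3,4,5,6,9]=30  [1,3,4,6,8,9]=30  [2,4,6,7,8,9]=30  [2,5,6,7,8,9]=60  [3,4,5,6,8,9]=120  [3,4,6,7,8,9]=40  [4,5,6,7,8,9]=120
  size 7 → [0,1,3,4,5,6,8]=42  [0,1,3,4,5,6,9]=42  [0,1,3,4,6,8,9]=42  [1,3,4,5,6,8,9]=210  [1,3,4,6,7,8,9]=70  [2,3,4,6,7,8,9]=70  [2,4,5,6,7,8,9]=210  [3,4,5,6,7,8,9]=280
  size 8 → [0,1,3,4,5,6,8,9]=336  [0,1,3,4,6,7,8,9]=112  [1,2,3,4,6,7,8,9]=140  [1,3,4,5,6,7,8,9]=560  [2,3,4,5,6,7,8,9]=560
  first=0(l) contributes 1260
  first=2(i) contributes 1008
  first=5(m) contributes 252
|[w]| = 2520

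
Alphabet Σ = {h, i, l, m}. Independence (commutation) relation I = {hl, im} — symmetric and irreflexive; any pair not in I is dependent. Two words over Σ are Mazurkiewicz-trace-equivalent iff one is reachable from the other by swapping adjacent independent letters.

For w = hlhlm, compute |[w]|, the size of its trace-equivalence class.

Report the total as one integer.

6

piece 0:h — minimal
piece 1:l — minimal
piece 2:h rests on {0:h}
piece 3:l rests on {1:l}
piece 4:m rests on {2:h, 3:l}
minimal pieces: {0:h, 1:l}
ways to finish when only these pieces remain (= sum over removing one remaining piece with nothing left below it):
  1 left: {4}→1
  2 left: {2,4}→1  {3,4}→1
  3 left: {0,2,4}→1  {1,3,4}→1  {2,3,4}→2
  placing 0:h first → 3 extensions
  placing 1:l first → 3 extensions
total linear extensions = 6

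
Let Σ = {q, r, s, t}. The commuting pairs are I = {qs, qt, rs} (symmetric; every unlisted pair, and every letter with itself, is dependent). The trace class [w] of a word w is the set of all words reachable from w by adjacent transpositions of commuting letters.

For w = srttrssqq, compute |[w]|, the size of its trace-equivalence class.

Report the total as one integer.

drop 0:s onto floor
drop 1:r onto floor
drop 2:t onto {0:s, 1:r}
drop 3:t onto {2:t}
drop 4:r onto {3:t}
drop 5:s onto {3:t}
drop 6:s onto {5:s}
drop 7:q onto {4:r}
drop 8:q onto {7:q}
ground layer = {0:s, 1:r}
drop-orders for the pieces not yet dropped (sum over which currently-grounded one goes next):
  1 to go: {6} 1  {8} 1
  2 to go: {5,6} 1  {6,8} 2  {7,8} 1
  3 to go: {4,7,8} 1  {5,6,8} 3  {6,7,8} 3
  4 to go: {4,6,7,8} 4  {5,6,7,8} 6
  5 to go: {4,5,6,7,8} 10
  6 to go: {3,4,5,6,7,8} 10
  7 to go: {2,3,4,5,6,7,8} 10
  if 0:s drops first: 10 orders
  if 1:r drops first: 10 orders
heap linearizations: 20

20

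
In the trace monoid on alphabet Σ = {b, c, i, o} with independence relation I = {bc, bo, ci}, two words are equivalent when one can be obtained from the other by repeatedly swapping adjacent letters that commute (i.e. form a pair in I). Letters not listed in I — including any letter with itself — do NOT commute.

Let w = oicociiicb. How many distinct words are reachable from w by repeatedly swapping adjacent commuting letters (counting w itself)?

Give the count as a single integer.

30

drop 0:o onto floor
drop 1:i onto {0:o}
drop 2:c onto {0:o}
drop 3:o onto {1:i, 2:c}
drop 4:c onto {3:o}
drop 5:i onto {3:o}
drop 6:i onto {5:i}
drop 7:i onto {6:i}
drop 8:c onto {4:c}
drop 9:b onto {7:i}
ground layer = {0:o}
drop-orders for the pieces not yet dropped (sum over which currently-grounded one goes next):
  1 to go: {8} 1  {9} 1
  2 to go: {4,8} 1  {7,9} 1  {8,9} 2
  3 to go: {4,8,9} 3  {6,7,9} 1  {7,8,9} 3
  4 to go: {4,7,8,9} 6  {5,6,7,9} 1  {6,7,8,9} 4
  5 to go: {4,6,7,8,9} 10  {5,6,7,8,9} 5
  6 to go: {4,5,6,7,8,9} 15
  7 to go: {3,4,5,6,7,8,9} 15
  8 to go: {1,3,4,5,6,7,8,9} 15  {2,3,4,5,6,7,8,9} 15
  if 0:o drops first: 30 orders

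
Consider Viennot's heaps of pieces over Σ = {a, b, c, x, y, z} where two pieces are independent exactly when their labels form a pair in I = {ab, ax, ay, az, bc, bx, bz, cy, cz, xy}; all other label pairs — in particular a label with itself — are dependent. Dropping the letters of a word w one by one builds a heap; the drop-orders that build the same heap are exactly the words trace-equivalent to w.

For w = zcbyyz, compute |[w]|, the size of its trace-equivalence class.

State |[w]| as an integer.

12

0(z) covers ∅
1(c) covers ∅
2(b) covers ∅
3(y) covers 0:z, 2:b
4(y) covers 3:y
5(z) covers 4:y
floor of heap: 0:z, 1:c, 2:b
completions by unplaced set U, small U first (add the entries for U minus each lowest piece of U):
  |U|=1: {1}:1  {5}:1
  |U|=2: {1,5}:2  {4,5}:1
  |U|=3: {1,4,5}:3  {3,4,5}:1
  |U|=4: {0,3,4,5}:1  {1,3,4,5}:4  {2,3,4,5}:1
  start at 0(z): 5
  start at 1(c): 2
  start at 2(b): 5
sum over floor = 12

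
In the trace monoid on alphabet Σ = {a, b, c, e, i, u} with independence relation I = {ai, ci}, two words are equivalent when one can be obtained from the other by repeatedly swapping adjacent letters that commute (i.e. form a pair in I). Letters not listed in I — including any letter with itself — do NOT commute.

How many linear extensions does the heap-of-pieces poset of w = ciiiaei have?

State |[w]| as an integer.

drop 0:c onto floor
drop 1:i onto floor
drop 2:i onto {1:i}
drop 3:i onto {2:i}
drop 4:a onto {0:c}
drop 5:e onto {3:i, 4:a}
drop 6:i onto {5:e}
ground layer = {0:c, 1:i}
drop-orders for the pieces not yet dropped (sum over which currently-grounded one goes next):
  1 to go: {6} 1
  2 to go: {5,6} 1
  3 to go: {3,5,6} 1  {4,5,6} 1
  4 to go: {0,4,5,6} 1  {2,3,5,6} 1  {3,4,5,6} 2
  5 to go: {0,3,4,5,6} 3  {1,2,3,5,6} 1  {2,3,4,5,6} 3
  if 0:c drops first: 4 orders
  if 1:i drops first: 6 orders
heap linearizations: 10

10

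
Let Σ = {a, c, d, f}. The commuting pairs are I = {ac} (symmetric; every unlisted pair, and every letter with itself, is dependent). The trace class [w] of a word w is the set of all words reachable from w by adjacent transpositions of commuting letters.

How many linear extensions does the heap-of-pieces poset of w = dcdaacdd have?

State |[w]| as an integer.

piece 0:d — minimal
piece 1:c rests on {0:d}
piece 2:d rests on {1:c}
piece 3:a rests on {2:d}
piece 4:a rests on {3:a}
piece 5:c rests on {2:d}
piece 6:d rests on {4:a, 5:c}
piece 7:d rests on {6:d}
minimal pieces: {0:d}
ways to finish when only these pieces remain (= sum over removing one remaining piece with nothing left below it):
  1 left: {7}→1
  2 left: {6,7}→1
  3 left: {4,6,7}→1  {5,6,7}→1
  4 left: {3,4,6,7}→1  {4,5,6,7}→2
  5 left: {3,4,5,6,7}→3
  6 left: {2,3,4,5,6,7}→3
  placing 0:d first → 3 extensions

3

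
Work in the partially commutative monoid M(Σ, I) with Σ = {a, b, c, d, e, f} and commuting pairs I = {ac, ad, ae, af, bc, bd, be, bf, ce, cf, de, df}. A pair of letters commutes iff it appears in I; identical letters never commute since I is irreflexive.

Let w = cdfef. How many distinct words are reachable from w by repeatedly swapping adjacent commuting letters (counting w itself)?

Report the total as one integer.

10

piece 0:c — minimal
piece 1:d rests on {0:c}
piece 2:f — minimal
piece 3:e rests on {2:f}
piece 4:f rests on {3:e}
minimal pieces: {0:c, 2:f}
ways to finish when only these pieces remain (= sum over removing one remaining piece with nothing left below it):
  1 left: {1}→1  {4}→1
  2 left: {0,1}→1  {1,4}→2  {3,4}→1
  3 left: {0,1,4}→3  {1,3,4}→3  {2,3,4}→1
  placing 0:c first → 4 extensions
  placing 2:f first → 6 extensions
total linear extensions = 10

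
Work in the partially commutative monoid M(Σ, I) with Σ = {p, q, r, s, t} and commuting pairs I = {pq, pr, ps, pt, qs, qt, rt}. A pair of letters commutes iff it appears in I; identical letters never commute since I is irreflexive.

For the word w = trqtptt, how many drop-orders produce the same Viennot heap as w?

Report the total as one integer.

0(t) covers ∅
1(r) covers ∅
2(q) covers 1:r
3(t) covers 0:t
4(p) covers ∅
5(t) covers 3:t
6(t) covers 5:t
floor of heap: 0:t, 1:r, 4:p
completions by unplaced set U, small U first (add the entries for U minus each lowest piece of U):
  |U|=1: {2}:1  {4}:1  {6}:1
  |U|=2: {1,2}:1  {2,4}:2  {2,6}:2  {4,6}:2  {5,6}:1
  |U|=3: {1,2,4}:3  {1,2,6}:3  {2,4,6}:6  {2,5,6}:3  {3,5,6}:1  {4,5,6}:3
  |U|=4: {0,3,5,6}:1  {1,2,4,6}:12  {1,2,5,6}:6  {2,3,5,6}:4  {2,4,5,6}:12  {3,4,5,6}:4
  |U|=5: {0,2,3,5,6}:5  {0,3,4,5,6}:5  {1,2,3,5,6}:10  {1,2,4,5,6}:30  {2,3,4,5,6}:20
  start at 0(t): 60
  start at 1(r): 30
  start at 4(p): 15
sum over floor = 105

105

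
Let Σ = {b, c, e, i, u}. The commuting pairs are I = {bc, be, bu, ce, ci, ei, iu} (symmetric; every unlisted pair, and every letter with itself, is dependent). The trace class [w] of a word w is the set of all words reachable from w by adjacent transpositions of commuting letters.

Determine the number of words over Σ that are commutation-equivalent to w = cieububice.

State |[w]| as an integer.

840

drop 0:c onto floor
drop 1:i onto floor
drop 2:e onto floor
drop 3:u onto {0:c, 2:e}
drop 4:b onto {1:i}
drop 5:u onto {3:u}
drop 6:b onto {4:b}
drop 7:i onto {6:b}
drop 8:c onto {5:u}
drop 9:e onto {5:u}
ground layer = {0:c, 1:i, 2:e}
drop-orders for the pieces not yet dropped (sum over which currently-grounded one goes next):
  1 to go: {7} 1  {8} 1  {9} 1
  2 to go: {6,7} 1  {7,8} 2  {7,9} 2  {8,9} 2
  3 to go: {4,6,7} 1  {5,8,9} 2  {6,7,8} 3  {6,7,9} 3  {7,8,9} 6
  4 to go: {1,4,6,7} 1  {3,5,8,9} 2  {4,6,7,8} 4  {4,6,7,9} 4  {5,7,8,9} 8  {6,7,8,9} 12
  5 to go: {0,3,5,8,9} 2  {1,4,6,7,8} 5  {1,4,6,7,9} 5  {2,3,5,8,9} 2  {3,5,7,8,9} 10  {4,6,7,8,9} 20  {5,6,7,8,9} 20
  6 to go: {0,2,3,5,8,9} 4  {0,3,5,7,8,9} 12  {1,4,6,7,8,9} 30  {2,3,5,7,8,9} 12  {3,5,6,7,8,9} 30  {4,5,6,7,8,9} 40
  7 to go: {0,2,3,5,7,8,9} 28  {0,3,5,6,7,8,9} 42  {1,4,5,6,7,8,9} 70  {2,3,5,6,7,8,9} 42  {3,4,5,6,7,8,9} 70
  8 to go: {0,2,3,5,6,7,8,9} 112  {0,3,4,5,6,7,8,9} 112  {1,3,4,5,6,7,8,9} 140  {2,3,4,5,6,7,8,9} 112
  if 0:c drops first: 252 orders
  if 1:i drops first: 336 orders
  if 2:e drops first: 252 orders
heap linearizations: 840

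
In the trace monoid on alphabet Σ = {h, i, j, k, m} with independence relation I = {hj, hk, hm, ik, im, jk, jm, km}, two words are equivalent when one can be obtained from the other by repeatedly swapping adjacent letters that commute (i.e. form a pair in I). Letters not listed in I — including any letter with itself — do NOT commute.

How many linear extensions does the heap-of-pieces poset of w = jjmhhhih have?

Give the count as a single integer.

80

piece 0:j — minimal
piece 1:j rests on {0:j}
piece 2:m — minimal
piece 3:h — minimal
piece 4:h rests on {3:h}
piece 5:h rests on {4:h}
piece 6:i rests on {1:j, 5:h}
piece 7:h rests on {6:i}
minimal pieces: {0:j, 2:m, 3:h}
ways to finish when only these pieces remain (= sum over removing one remaining piece with nothing left below it):
  1 left: {2}→1  {7}→1
  2 left: {2,7}→2  {6,7}→1
  3 left: {1,6,7}→1  {2,6,7}→3  {5,6,7}→1
  4 left: {0,1,6,7}→1  {1,2,6,7}→4  {1,5,6,7}→2  {2,5,6,7}→4  {4,5,6,7}→1
  5 left: {0,1,2,6,7}→5  {0,1,5,6,7}→3  {1,2,5,6,7}→10  {1,4,5,6,7}→3  {2,4,5,6,7}→5  {3,4,5,6,7}→1
  6 left: {0,1,2,5,6,7}→18  {0,1,4,5,6,7}→6  {1,2,4,5,6,7}→18  {1,3,4,5,6,7}→4  {2,3,4,5,6,7}→6
  placing 0:j first → 28 extensions
  placing 2:m first → 10 extensions
  placing 3:h first → 42 extensions
total linear extensions = 80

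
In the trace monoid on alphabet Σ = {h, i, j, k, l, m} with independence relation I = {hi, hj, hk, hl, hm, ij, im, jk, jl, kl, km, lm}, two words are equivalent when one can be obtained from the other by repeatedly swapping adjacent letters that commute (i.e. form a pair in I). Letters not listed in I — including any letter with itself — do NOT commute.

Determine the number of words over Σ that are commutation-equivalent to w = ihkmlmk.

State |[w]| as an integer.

315

drop 0:i onto floor
drop 1:h onto floor
drop 2:k onto {0:i}
drop 3:m onto floor
drop 4:l onto {0:i}
drop 5:m onto {3:m}
drop 6:k onto {2:k}
ground layer = {0:i, 1:h, 3:m}
drop-orders for the pieces not yet dropped (sum over which currently-grounded one goes next):
  1 to go: {1} 1  {4} 1  {5} 1  {6} 1
  2 to go: {1,4} 2  {1,5} 2  {1,6} 2  {2,6} 1  {3,5} 1  {4,5} 2  {4,6} 2  {5,6} 2
  3 to go: {1,2,6} 3  {1,3,5} 3  {1,4,5} 6  {1,4,6} 6  {1,5,6} 6  {2,4,6} 3  {2,5,6} 3  {3,4,5} 3  {3,5,6} 3  {4,5,6} 6
  4 to go: {0,2,4,6} 3  {1,2,4,6} 12  {1,2,5,6} 12  {1,3,4,5} 12  {1,3,5,6} 12  {1,4,5,6} 24  {2,3,5,6} 6  {2,4,5,6} 12  {3,4,5,6} 12
  5 to go: {0,1,2,4,6} 15  {0,2,4,5,6} 15  {1,2,3,5,6} 30  {1,2,4,5,6} 60  {1,3,4,5,6} 60  {2,3,4,5,6} 30
  if 0:i drops first: 180 orders
  if 1:h drops first: 45 orders
  if 3:m drops first: 90 orders
heap linearizations: 315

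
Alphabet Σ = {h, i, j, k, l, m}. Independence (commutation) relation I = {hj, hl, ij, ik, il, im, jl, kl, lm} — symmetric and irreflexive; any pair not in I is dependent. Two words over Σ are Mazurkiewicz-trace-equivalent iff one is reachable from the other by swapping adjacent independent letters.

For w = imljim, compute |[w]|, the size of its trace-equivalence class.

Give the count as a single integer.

60

drop 0:i onto floor
drop 1:m onto floor
drop 2:l onto floor
drop 3:j onto {1:m}
drop 4:i onto {0:i}
drop 5:m onto {3:j}
ground layer = {0:i, 1:m, 2:l}
drop-orders for the pieces not yet dropped (sum over which currently-grounded one goes next):
  1 to go: {2} 1  {4} 1  {5} 1
  2 to go: {0,4} 1  {2,4} 2  {2,5} 2  {3,5} 1  {4,5} 2
  3 to go: {0,2,4} 3  {0,4,5} 3  {1,3,5} 1  {2,3,5} 3  {2,4,5} 6  {3,4,5} 3
  4 to go: {0,2,4,5} 12  {0,3,4,5} 6  {1,2,3,5} 4  {1,3,4,5} 4  {2,3,4,5} 12
  if 0:i drops first: 20 orders
  if 1:m drops first: 30 orders
  if 2:l drops first: 10 orders
heap linearizations: 60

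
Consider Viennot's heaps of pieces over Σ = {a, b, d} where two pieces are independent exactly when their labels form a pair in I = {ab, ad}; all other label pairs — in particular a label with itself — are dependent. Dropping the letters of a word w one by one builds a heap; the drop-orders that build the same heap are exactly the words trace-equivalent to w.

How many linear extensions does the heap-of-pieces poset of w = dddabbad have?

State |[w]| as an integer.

28

piece 0:d — minimal
piece 1:d rests on {0:d}
piece 2:d rests on {1:d}
piece 3:a — minimal
piece 4:b rests on {2:d}
piece 5:b rests on {4:b}
piece 6:a rests on {3:a}
piece 7:d rests on {5:b}
minimal pieces: {0:d, 3:a}
ways to finish when only these pieces remain (= sum over removing one remaining piece with nothing left below it):
  1 left: {6}→1  {7}→1
  2 left: {3,6}→1  {5,7}→1  {6,7}→2
  3 left: {3,6,7}→3  {4,5,7}→1  {5,6,7}→3
  4 left: {2,4,5,7}→1  {3,5,6,7}→6  {4,5,6,7}→4
  5 left: {1,2,4,5,7}→1  {2,4,5,6,7}→5  {3,4,5,6,7}→10
  6 left: {0,1,2,4,5,7}→1  {1,2,4,5,6,7}→6  {2,3,4,5,6,7}→15
  placing 0:d first → 21 extensions
  placing 3:a first → 7 extensions
total linear extensions = 28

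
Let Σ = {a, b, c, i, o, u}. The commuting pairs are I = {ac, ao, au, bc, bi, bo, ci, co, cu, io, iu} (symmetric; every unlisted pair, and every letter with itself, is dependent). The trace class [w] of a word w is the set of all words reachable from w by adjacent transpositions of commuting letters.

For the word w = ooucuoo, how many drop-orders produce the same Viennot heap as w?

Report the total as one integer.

7

#0=o has no predecessor
#1=o depends on [0:o]
#2=u depends on [1:o]
#3=c has no predecessor
#4=u depends on [2:u]
#5=o depends on [4:u]
#6=o depends on [5:o]
sources: [0:o, 3:c]
N(rest) = Σ N(rest − s) over sources s of rest; N(one piece) = 1:
  size 1 → [3]=1  [6]=1
  size 2 → [3,6]=2  [5,6]=1
  size 3 → [3,5,6]=3  [4,5,6]=1
  size 4 → [2,4,5,6]=1  [3,4,5,6]=4
  size 5 → [1,2,4,5,6]=1  [2,3,4,5,6]=5
  first=0(o) contributes 6
  first=3(c) contributes 1
|[w]| = 7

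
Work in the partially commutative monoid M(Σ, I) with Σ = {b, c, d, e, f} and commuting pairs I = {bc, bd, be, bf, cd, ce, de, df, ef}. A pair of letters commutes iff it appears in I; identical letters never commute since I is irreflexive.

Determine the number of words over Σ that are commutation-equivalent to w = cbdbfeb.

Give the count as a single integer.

piece 0:c — minimal
piece 1:b — minimal
piece 2:d — minimal
piece 3:b rests on {1:b}
piece 4:f rests on {0:c}
piece 5:e — minimal
piece 6:b rests on {3:b}
minimal pieces: {0:c, 1:b, 2:d, 5:e}
ways to finish when only these pieces remain (= sum over removing one remaining piece with nothing left below it):
  1 left: {2}→1  {4}→1  {5}→1  {6}→1
  2 left: {0,4}→1  {2,4}→2  {2,5}→2  {2,6}→2  {3,6}→1  {4,5}→2  {4,6}→2  {5,6}→2
  3 left: {0,2,4}→3  {0,4,5}→3  {0,4,6}→3  {1,3,6}→1  {2,3,6}→3  {2,4,5}→6  {2,4,6}→6  {2,5,6}→6  {3,4,6}→3  {3,5,6}→3  {4,5,6}→6
  4 left: {0,2,4,5}→12  {0,2,4,6}→12  {0,3,4,6}→6  {0,4,5,6}→12  {1,2,3,6}→4  {1,3,4,6}→4  {1,3,5,6}→4  {2,3,4,6}→12  {2,3,5,6}→12  {2,4,5,6}→24  {3,4,5,6}→12
  5 left: {0,1,3,4,6}→10  {0,2,3,4,6}→30  {0,2,4,5,6}→60  {0,3,4,5,6}→30  {1,2,3,4,6}→20  {1,2,3,5,6}→20  {1,3,4,5,6}→20  {2,3,4,5,6}→60
  placing 0:c first → 120 extensions
  placing 1:b first → 180 extensions
  placing 2:d first → 60 extensions
  placing 5:e first → 60 extensions
total linear extensions = 420

420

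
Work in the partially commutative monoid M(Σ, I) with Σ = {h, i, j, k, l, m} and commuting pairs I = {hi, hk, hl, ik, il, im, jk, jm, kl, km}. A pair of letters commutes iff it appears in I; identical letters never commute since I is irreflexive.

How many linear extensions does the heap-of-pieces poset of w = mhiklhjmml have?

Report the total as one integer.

540

drop 0:m onto floor
drop 1:h onto {0:m}
drop 2:i onto floor
drop 3:k onto floor
drop 4:l onto {0:m}
drop 5:h onto {1:h}
drop 6:j onto {2:i, 4:l, 5:h}
drop 7:m onto {4:l, 5:h}
drop 8:m onto {7:m}
drop 9:l onto {6:j, 8:m}
ground layer = {0:m, 2:i, 3:k}
drop-orders for the pieces not yet dropped (sum over which currently-grounded one goes next):
  1 to go: {3} 1  {9} 1
  2 to go: {3,9} 2  {6,9} 1  {8,9} 1
  3 to go: {2,6,9} 1  {3,6,9} 3  {3,8,9} 3  {6,8,9} 2  {7,8,9} 1
  4 to go: {2,3,6,9} 4  {2,6,8,9} 3  {3,6,8,9} 8  {3,7,8,9} 4  {6,7,8,9} 3
  5 to go: {2,3,6,8,9} 15  {2,6,7,8,9} 6  {3,6,7,8,9} 15  {4,6,7,8,9} 3  {5,6,7,8,9} 3
  6 to go: {1,5,6,7,8,9} 3  {2,3,6,7,8,9} 36  {2,4,6,7,8,9} 9  {2,5,6,7,8,9} 9  {3,4,6,7,8,9} 18  {3,5,6,7,8,9} 18  {4,5,6,7,8,9} 6
  7 to go: {1,2,5,6,7,8,9} 12  {1,3,5,6,7,8,9} 21  {1,4,5,6,7,8,9} 9  {2,3,4,6,7,8,9} 63  {2,3,5,6,7,8,9} 63  {2,4,5,6,7,8,9} 24  {3,4,5,6,7,8,9} 42
  8 to go: {0,1,4,5,6,7,8,9} 9  {1,2,3,5,6,7,8,9} 96  {1,2,4,5,6,7,8,9} 45  {1,3,4,5,6,7,8,9} 72  {2,3,4,5,6,7,8,9} 192
  if 0:m drops first: 405 orders
  if 2:i drops first: 81 orders
  if 3:k drops first: 54 orders
heap linearizations: 540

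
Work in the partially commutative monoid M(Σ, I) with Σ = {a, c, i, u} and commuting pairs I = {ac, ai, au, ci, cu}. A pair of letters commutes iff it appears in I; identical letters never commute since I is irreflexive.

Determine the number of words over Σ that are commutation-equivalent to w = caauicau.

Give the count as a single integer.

560

piece 0:c — minimal
piece 1:a — minimal
piece 2:a rests on {1:a}
piece 3:u — minimal
piece 4:i rests on {3:u}
piece 5:c rests on {0:c}
piece 6:a rests on {2:a}
piece 7:u rests on {4:i}
minimal pieces: {0:c, 1:a, 3:u}
ways to finish when only these pieces remain (= sum over removing one remaining piece with nothing left below it):
  1 left: {5}→1  {6}→1  {7}→1
  2 left: {0,5}→1  {2,6}→1  {4,7}→1  {5,6}→2  {5,7}→2  {6,7}→2
  3 left: {0,5,6}→3  {0,5,7}→3  {1,2,6}→1  {2,5,6}→3  {2,6,7}→3  {3,4,7}→1  {4,5,7}→3  {4,6,7}→3  {5,6,7}→6
  4 left: {0,2,5,6}→6  {0,4,5,7}→6  {0,5,6,7}→12  {1,2,5,6}→4  {1,2,6,7}→4  {2,4,6,7}→6  {2,5,6,7}→12  {3,4,5,7}→4  {3,4,6,7}→4  {4,5,6,7}→12
  5 left: {0,1,2,5,6}→10  {0,2,5,6,7}→30  {0,3,4,5,7}→10  {0,4,5,6,7}→30  {1,2,4,6,7}→10  {1,2,5,6,7}→20  {2,3,4,6,7}→10  {2,4,5,6,7}→30  {3,4,5,6,7}→20
  6 left: {0,1,2,5,6,7}→60  {0,2,4,5,6,7}→90  {0,3,4,5,6,7}→60  {1,2,3,4,6,7}→20  {1,2,4,5,6,7}→60  {2,3,4,5,6,7}→60
  placing 0:c first → 140 extensions
  placing 1:a first → 210 extensions
  placing 3:u first → 210 extensions
total linear extensions = 560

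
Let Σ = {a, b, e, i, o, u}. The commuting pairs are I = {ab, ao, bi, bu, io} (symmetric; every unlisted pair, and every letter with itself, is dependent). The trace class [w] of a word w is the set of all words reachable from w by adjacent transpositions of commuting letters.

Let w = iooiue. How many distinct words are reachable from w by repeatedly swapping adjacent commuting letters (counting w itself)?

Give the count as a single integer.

0(i) covers ∅
1(o) covers ∅
2(o) covers 1:o
3(i) covers 0:i
4(u) covers 2:o, 3:i
5(e) covers 4:u
floor of heap: 0:i, 1:o
completions by unplaced set U, small U first (add the entries for U minus each lowest piece of U):
  |U|=1: {5}:1
  |U|=2: {4,5}:1
  |U|=3: {2,4,5}:1  {3,4,5}:1
  |U|=4: {0,3,4,5}:1  {1,2,4,5}:1  {2,3,4,5}:2
  start at 0(i): 3
  start at 1(o): 3
sum over floor = 6

6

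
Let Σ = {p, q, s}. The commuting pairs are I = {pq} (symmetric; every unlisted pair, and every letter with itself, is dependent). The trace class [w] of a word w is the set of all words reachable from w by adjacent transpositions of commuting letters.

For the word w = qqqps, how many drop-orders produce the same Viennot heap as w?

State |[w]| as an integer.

4

#0=q has no predecessor
#1=q depends on [0:q]
#2=q depends on [1:q]
#3=p has no predecessor
#4=s depends on [2:q, 3:p]
sources: [0:q, 3:p]
N(rest) = Σ N(rest − s) over sources s of rest; N(one piece) = 1:
  size 1 → [4]=1
  size 2 → [2,4]=1  [3,4]=1
  size 3 → [1,2,4]=1  [2,3,4]=2
  first=0(q) contributes 3
  first=3(p) contributes 1
|[w]| = 4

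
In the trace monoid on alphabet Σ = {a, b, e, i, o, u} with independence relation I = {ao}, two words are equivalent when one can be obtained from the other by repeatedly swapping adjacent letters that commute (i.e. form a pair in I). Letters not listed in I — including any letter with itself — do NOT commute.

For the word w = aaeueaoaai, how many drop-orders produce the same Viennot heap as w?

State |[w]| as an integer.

drop 0:a onto floor
drop 1:a onto {0:a}
drop 2:e onto {1:a}
drop 3:u onto {2:e}
drop 4:e onto {3:u}
drop 5:a onto {4:e}
drop 6:o onto {4:e}
drop 7:a onto {5:a}
drop 8:a onto {7:a}
drop 9:i onto {6:o, 8:a}
ground layer = {0:a}
drop-orders for the pieces not yet dropped (sum over which currently-grounded one goes next):
  1 to go: {9} 1
  2 to go: {6,9} 1  {8,9} 1
  3 to go: {6,8,9} 2  {7,8,9} 1
  4 to go: {5,7,8,9} 1  {6,7,8,9} 3
  5 to go: {5,6,7,8,9} 4
  6 to go: {4,5,6,7,8,9} 4
  7 to go: {3,4,5,6,7,8,9} 4
  8 to go: {2,3,4,5,6,7,8,9} 4
  if 0:a drops first: 4 orders

4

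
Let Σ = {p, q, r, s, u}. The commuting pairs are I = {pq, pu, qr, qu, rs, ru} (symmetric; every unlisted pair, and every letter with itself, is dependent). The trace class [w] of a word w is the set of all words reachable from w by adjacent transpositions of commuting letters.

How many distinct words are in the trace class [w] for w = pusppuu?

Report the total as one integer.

piece 0:p — minimal
piece 1:u — minimal
piece 2:s rests on {0:p, 1:u}
piece 3:p rests on {2:s}
piece 4:p rests on {3:p}
piece 5:u rests on {2:s}
piece 6:u rests on {5:u}
minimal pieces: {0:p, 1:u}
ways to finish when only these pieces remain (= sum over removing one remaining piece with nothing left below it):
  1 left: {4}→1  {6}→1
  2 left: {3,4}→1  {4,6}→2  {5,6}→1
  3 left: {3,4,6}→3  {4,5,6}→3
  4 left: {3,4,5,6}→6
  5 left: {2,3,4,5,6}→6
  placing 0:p first → 6 extensions
  placing 1:u first → 6 extensions
total linear extensions = 12

12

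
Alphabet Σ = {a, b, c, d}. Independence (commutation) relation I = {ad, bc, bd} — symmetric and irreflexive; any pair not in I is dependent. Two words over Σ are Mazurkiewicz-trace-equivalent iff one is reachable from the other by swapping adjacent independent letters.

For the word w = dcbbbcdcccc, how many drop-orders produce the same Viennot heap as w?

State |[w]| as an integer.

drop 0:d onto floor
drop 1:c onto {0:d}
drop 2:b onto floor
drop 3:b onto {2:b}
drop 4:b onto {3:b}
drop 5:c onto {1:c}
drop 6:d onto {5:c}
drop 7:c onto {6:d}
drop 8:c onto {7:c}
drop 9:c onto {8:c}
drop 10:c onto {9:c}
ground layer = {0:d, 2:b}
drop-orders for the pieces not yet dropped (sum over which currently-grounded one goes next):
  1 to go: {4} 1  {10} 1
  2 to go: {3,4} 1  {4,10} 2  {9,10} 1
  3 to go: {2,3,4} 1  {3,4,10} 3  {4,9,10} 3  {8,9,10} 1
  4 to go: {2,3,4,10} 4  {3,4,9,10} 6  {4,8,9,10} 4  {7,8,9,10} 1
  5 to go: {2,3,4,9,10} 10  {3,4,8,9,10} 10  {4,7,8,9,10} 5  {6,7,8,9,10} 1
  6 to go: {2,3,4,8,9,10} 20  {3,4,7,8,9,10} 15  {4,6,7,8,9,10} 6  {5,6,7,8,9,10} 1
  7 to go: {1,5,6,7,8,9,10} 1  {2,3,4,7,8,9,10} 35  {3,4,6,7,8,9,10} 21  {4,5,6,7,8,9,10} 7
  8 to go: {0,1,5,6,7,8,9,10} 1  {1,4,5,6,7,8,9,10} 8  {2,3,4,6,7,8,9,10} 56  {3,4,5,6,7,8,9,10} 28
  9 to go: {0,1,4,5,6,7,8,9,10} 9  {1,3,4,5,6,7,8,9,10} 36  {2,3,4,5,6,7,8,9,10} 84
  if 0:d drops first: 120 orders
  if 2:b drops first: 45 orders
heap linearizations: 165

165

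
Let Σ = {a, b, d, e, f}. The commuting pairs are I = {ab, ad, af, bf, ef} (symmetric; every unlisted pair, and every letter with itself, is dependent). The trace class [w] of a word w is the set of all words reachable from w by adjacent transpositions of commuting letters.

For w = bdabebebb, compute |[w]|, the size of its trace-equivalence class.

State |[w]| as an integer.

4

0(b) covers ∅
1(d) covers 0:b
2(a) covers ∅
3(b) covers 1:d
4(e) covers 2:a, 3:b
5(b) covers 4:e
6(e) covers 5:b
7(b) covers 6:e
8(b) covers 7:b
floor of heap: 0:b, 2:a
completions by unplaced set U, small U first (add the entries for U minus each lowest piece of U):
  |U|=1: {8}:1
  |U|=2: {7,8}:1
  |U|=3: {6,7,8}:1
  |U|=4: {5,6,7,8}:1
  |U|=5: {4,5,6,7,8}:1
  |U|=6: {2,4,5,6,7,8}:1  {3,4,5,6,7,8}:1
  |U|=7: {1,3,4,5,6,7,8}:1  {2,3,4,5,6,7,8}:2
  start at 0(b): 3
  start at 2(a): 1
sum over floor = 4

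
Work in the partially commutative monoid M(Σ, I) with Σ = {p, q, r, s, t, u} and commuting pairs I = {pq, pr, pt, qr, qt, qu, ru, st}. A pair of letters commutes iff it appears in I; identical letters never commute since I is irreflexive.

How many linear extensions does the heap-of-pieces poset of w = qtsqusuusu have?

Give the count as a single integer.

#0=q has no predecessor
#1=t has no predecessor
#2=s depends on [0:q]
#3=q depends on [2:s]
#4=u depends on [1:t, 2:s]
#5=s depends on [3:q, 4:u]
#6=u depends on [5:s]
#7=u depends on [6:u]
#8=s depends on [7:u]
#9=u depends on [8:s]
sources: [0:q, 1:t]
N(rest) = Σ N(rest − s) over sources s of rest; N(one piece) = 1:
  size 1 → [9]=1
  size 2 → [8,9]=1
  size 3 → [7,8,9]=1
  size 4 → [6,7,8,9]=1
  size 5 → [5,6,7,8,9]=1
  size 6 → [3,5,6,7,8,9]=1  [4,5,6,7,8,9]=1
  size 7 → [1,4,5,6,7,8,9]=1  [3,4,5,6,7,8,9]=2
  size 8 → [1,3,4,5,6,7,8,9]=3  [2,3,4,5,6,7,8,9]=2
  first=0(q) contributes 5
  first=1(t) contributes 2
|[w]| = 7

7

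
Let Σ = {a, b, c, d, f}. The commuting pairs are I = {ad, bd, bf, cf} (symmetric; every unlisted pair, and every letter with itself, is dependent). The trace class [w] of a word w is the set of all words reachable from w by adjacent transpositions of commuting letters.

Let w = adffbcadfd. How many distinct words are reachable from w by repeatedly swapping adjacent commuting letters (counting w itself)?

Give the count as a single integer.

0(a) covers ∅
1(d) covers ∅
2(f) covers 0:a, 1:d
3(f) covers 2:f
4(b) covers 0:a
5(c) covers 1:d, 4:b
6(a) covers 3:f, 5:c
7(d) covers 3:f, 5:c
8(f) covers 6:a, 7:d
9(d) covers 8:f
floor of heap: 0:a, 1:d
completions by unplaced set U, small U first (add the entries for U minus each lowest piece of U):
  |U|=1: {9}:1
  |U|=2: {8,9}:1
  |U|=3: {6,8,9}:1  {7,8,9}:1
  |U|=4: {6,7,8,9}:2
  |U|=5: {3,6,7,8,9}:2  {5,6,7,8,9}:2
  |U|=6: {2,3,6,7,8,9}:2  {3,5,6,7,8,9}:4  {4,5,6,7,8,9}:2
  |U|=7: {2,3,5,6,7,8,9}:6  {3,4,5,6,7,8,9}:6
  |U|=8: {1,2,3,5,6,7,8,9}:6  {2,3,4,5,6,7,8,9}:12
  start at 0(a): 18
  start at 1(d): 12
sum over floor = 30

30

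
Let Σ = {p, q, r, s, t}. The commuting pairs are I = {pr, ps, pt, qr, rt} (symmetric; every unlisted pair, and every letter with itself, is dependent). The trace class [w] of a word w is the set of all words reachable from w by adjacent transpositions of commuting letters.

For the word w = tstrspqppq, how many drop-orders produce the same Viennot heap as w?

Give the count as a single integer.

12

0(t) covers ∅
1(s) covers 0:t
2(t) covers 1:s
3(r) covers 1:s
4(s) covers 2:t, 3:r
5(p) covers ∅
6(q) covers 4:s, 5:p
7(p) covers 6:q
8(p) covers 7:p
9(q) covers 8:p
floor of heap: 0:t, 5:p
completions by unplaced set U, small U first (add the entries for U minus each lowest piece of U):
  |U|=1: {9}:1
  |U|=2: {8,9}:1
  |U|=3: {7,8,9}:1
  |U|=4: {6,7,8,9}:1
  |U|=5: {4,6,7,8,9}:1  {5,6,7,8,9}:1
  |U|=6: {2,4,6,7,8,9}:1  {3,4,6,7,8,9}:1  {4,5,6,7,8,9}:2
  |U|=7: {2,3,4,6,7,8,9}:2  {2,4,5,6,7,8,9}:3  {3,4,5,6,7,8,9}:3
  |U|=8: {1,2,3,4,6,7,8,9}:2  {2,3,4,5,6,7,8,9}:8
  start at 0(t): 10
  start at 5(p): 2
sum over floor = 12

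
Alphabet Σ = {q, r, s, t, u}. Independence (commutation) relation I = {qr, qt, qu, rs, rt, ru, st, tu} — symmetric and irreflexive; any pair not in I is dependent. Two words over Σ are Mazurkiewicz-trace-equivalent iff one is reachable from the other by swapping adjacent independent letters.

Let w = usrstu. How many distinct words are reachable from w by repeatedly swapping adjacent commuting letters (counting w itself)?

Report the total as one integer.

30

drop 0:u onto floor
drop 1:s onto {0:u}
drop 2:r onto floor
drop 3:s onto {1:s}
drop 4:t onto floor
drop 5:u onto {3:s}
ground layer = {0:u, 2:r, 4:t}
drop-orders for the pieces not yet dropped (sum over which currently-grounded one goes next):
  1 to go: {2} 1  {4} 1  {5} 1
  2 to go: {2,4} 2  {2,5} 2  {3,5} 1  {4,5} 2
  3 to go: {1,3,5} 1  {2,3,5} 3  {2,4,5} 6  {3,4,5} 3
  4 to go: {0,1,3,5} 1  {1,2,3,5} 4  {1,3,4,5} 4  {2,3,4,5} 12
  if 0:u drops first: 20 orders
  if 2:r drops first: 5 orders
  if 4:t drops first: 5 orders
heap linearizations: 30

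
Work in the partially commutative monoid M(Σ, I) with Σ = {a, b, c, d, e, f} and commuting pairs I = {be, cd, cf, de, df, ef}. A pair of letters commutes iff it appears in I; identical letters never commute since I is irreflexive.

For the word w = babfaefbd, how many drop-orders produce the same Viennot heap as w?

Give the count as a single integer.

4

#0=b has no predecessor
#1=a depends on [0:b]
#2=b depends on [1:a]
#3=f depends on [2:b]
#4=a depends on [3:f]
#5=e depends on [4:a]
#6=f depends on [4:a]
#7=b depends on [6:f]
#8=d depends on [7:b]
sources: [0:b]
N(rest) = Σ N(rest − s) over sources s of rest; N(one piece) = 1:
  size 1 → [5]=1  [8]=1
  size 2 → [5,8]=2  [7,8]=1
  size 3 → [5,7,8]=3  [6,7,8]=1
  size 4 → [5,6,7,8]=4
  size 5 → [4,5,6,7,8]=4
  size 6 → [3,4,5,6,7,8]=4
  size 7 → [2,3,4,5,6,7,8]=4
  first=0(b) contributes 4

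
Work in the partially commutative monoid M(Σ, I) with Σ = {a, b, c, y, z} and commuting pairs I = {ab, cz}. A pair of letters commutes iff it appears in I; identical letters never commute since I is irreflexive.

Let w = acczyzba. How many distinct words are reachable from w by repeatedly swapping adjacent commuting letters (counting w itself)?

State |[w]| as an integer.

6

#0=a has no predecessor
#1=c depends on [0:a]
#2=c depends on [1:c]
#3=z depends on [0:a]
#4=y depends on [2:c, 3:z]
#5=z depends on [4:y]
#6=b depends on [5:z]
#7=a depends on [5:z]
sources: [0:a]
N(rest) = Σ N(rest − s) over sources s of rest; N(one piece) = 1:
  size 1 → [6]=1  [7]=1
  size 2 → [6,7]=2
  size 3 → [5,6,7]=2
  size 4 → [4,5,6,7]=2
  size 5 → [2,4,5,6,7]=2  [3,4,5,6,7]=2
  size 6 → [1,2,4,5,6,7]=2  [2,3,4,5,6,7]=4
  first=0(a) contributes 6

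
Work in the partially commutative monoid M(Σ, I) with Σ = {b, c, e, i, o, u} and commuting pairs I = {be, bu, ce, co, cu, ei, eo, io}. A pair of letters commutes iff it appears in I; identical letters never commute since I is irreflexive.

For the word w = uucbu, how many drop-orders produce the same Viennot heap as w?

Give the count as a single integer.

#0=u has no predecessor
#1=u depends on [0:u]
#2=c has no predecessor
#3=b depends on [2:c]
#4=u depends on [1:u]
sources: [0:u, 2:c]
N(rest) = Σ N(rest − s) over sources s of rest; N(one piece) = 1:
  size 1 → [3]=1  [4]=1
  size 2 → [1,4]=1  [2,3]=1  [3,4]=2
  size 3 → [0,1,4]=1  [1,3,4]=3  [2,3,4]=3
  first=0(u) contributes 6
  first=2(c) contributes 4
|[w]| = 10

10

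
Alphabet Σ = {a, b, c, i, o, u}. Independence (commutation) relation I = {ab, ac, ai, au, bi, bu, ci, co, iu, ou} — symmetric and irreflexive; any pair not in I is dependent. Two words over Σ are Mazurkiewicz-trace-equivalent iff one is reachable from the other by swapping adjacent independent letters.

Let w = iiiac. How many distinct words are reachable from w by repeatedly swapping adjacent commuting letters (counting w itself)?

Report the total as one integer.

0(i) covers ∅
1(i) covers 0:i
2(i) covers 1:i
3(a) covers ∅
4(c) covers ∅
floor of heap: 0:i, 3:a, 4:c
completions by unplaced set U, small U first (add the entries for U minus each lowest piece of U):
  |U|=1: {2}:1  {3}:1  {4}:1
  |U|=2: {1,2}:1  {2,3}:2  {2,4}:2  {3,4}:2
  |U|=3: {0,1,2}:1  {1,2,3}:3  {1,2,4}:3  {2,3,4}:6
  start at 0(i): 12
  start at 3(a): 4
  start at 4(c): 4
sum over floor = 20

20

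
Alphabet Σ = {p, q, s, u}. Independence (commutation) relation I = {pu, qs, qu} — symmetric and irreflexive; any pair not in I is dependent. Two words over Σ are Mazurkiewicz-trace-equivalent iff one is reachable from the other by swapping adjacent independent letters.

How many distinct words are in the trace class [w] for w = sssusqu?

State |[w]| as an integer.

piece 0:s — minimal
piece 1:s rests on {0:s}
piece 2:s rests on {1:s}
piece 3:u rests on {2:s}
piece 4:s rests on {3:u}
piece 5:q — minimal
piece 6:u rests on {4:s}
minimal pieces: {0:s, 5:q}
ways to finish when only these pieces remain (= sum over removing one remaining piece with nothing left below it):
  1 left: {5}→1  {6}→1
  2 left: {4,6}→1  {5,6}→2
  3 left: {3,4,6}→1  {4,5,6}→3
  4 left: {2,3,4,6}→1  {3,4,5,6}→4
  5 left: {1,2,3,4,6}→1  {2,3,4,5,6}→5
  placing 0:s first → 6 extensions
  placing 5:q first → 1 extensions
total linear extensions = 7

7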